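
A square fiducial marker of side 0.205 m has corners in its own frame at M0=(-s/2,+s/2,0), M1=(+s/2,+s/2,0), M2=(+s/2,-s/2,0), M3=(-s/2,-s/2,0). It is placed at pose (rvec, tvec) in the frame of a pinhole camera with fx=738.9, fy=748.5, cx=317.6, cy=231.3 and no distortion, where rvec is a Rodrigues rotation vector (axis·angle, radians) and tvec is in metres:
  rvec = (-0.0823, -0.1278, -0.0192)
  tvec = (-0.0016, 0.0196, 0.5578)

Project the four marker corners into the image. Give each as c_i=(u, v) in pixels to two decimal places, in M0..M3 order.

c0=(178.82, 403.16) c1=(452.27, 391.35) c2=(442.04, 122.80) c3=(176.30, 121.50)

Intrinsics K: fx=738.9, fy=748.5, cx=317.6, cy=231.3
Marker side s = 0.205 m; corners in marker frame (Z=0):
  M0 = (-0.1025, +0.1025, 0)
  M1 = (+0.1025, +0.1025, 0)
  M2 = (+0.1025, -0.1025, 0)
  M3 = (-0.1025, -0.1025, 0)
rvec = (-0.0823, -0.1278, -0.0192), |rvec| = θ = 0.15321 rad = 8.779°
Rodrigues: sinθ=0.15262, 1−cosθ=0.01171; R = I + sinθ·[k]× + (1−cosθ)·[k]×²:
    [+0.99167 +0.02437 -0.12651]
    [-0.01388 +0.99644 +0.08320]
    [+0.12809 -0.08075 +0.98847]
t = (-0.0016, 0.0196, 0.5578) m
M0: Pc = R·M0+t = (-0.10075, +0.12316, +0.53639); u = 738.9·(-0.10075)/0.53639 + 317.6 = 178.8171, v = 748.5·(+0.12316)/0.53639 + 231.3 = 403.1571
M1: Pc = R·M1+t = (+0.10254, +0.12031, +0.56265); u = 738.9·(+0.10254)/0.56265 + 317.6 = 452.2655, v = 748.5·(+0.12031)/0.56265 + 231.3 = 391.3525
M2: Pc = R·M2+t = (+0.09755, -0.08396, +0.57921); u = 738.9·(+0.09755)/0.57921 + 317.6 = 442.0423, v = 748.5·(-0.08396)/0.57921 + 231.3 = 122.8036
M3: Pc = R·M3+t = (-0.10574, -0.08111, +0.55295); u = 738.9·(-0.10574)/0.55295 + 317.6 = 176.2951, v = 748.5·(-0.08111)/0.55295 + 231.3 = 121.5020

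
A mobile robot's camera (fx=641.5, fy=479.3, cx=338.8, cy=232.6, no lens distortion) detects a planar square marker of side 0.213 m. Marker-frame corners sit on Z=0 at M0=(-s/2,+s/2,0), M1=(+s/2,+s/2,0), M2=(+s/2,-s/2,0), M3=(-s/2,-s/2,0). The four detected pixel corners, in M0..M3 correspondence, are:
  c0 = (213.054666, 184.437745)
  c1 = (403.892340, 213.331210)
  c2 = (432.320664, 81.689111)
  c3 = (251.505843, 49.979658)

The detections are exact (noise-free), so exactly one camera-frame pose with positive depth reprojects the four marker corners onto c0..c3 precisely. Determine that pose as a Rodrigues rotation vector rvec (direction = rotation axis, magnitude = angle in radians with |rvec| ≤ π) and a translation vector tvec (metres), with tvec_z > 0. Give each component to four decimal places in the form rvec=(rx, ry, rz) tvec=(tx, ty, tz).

Intrinsics K: fx=641.5, fy=479.3, cx=338.8, cy=232.6
Marker side s = 0.213 m; corners in marker frame (Z=0):
  M0 = (-0.1065, +0.1065, 0)
  M1 = (+0.1065, +0.1065, 0)
  M2 = (+0.1065, -0.1065, 0)
  M3 = (-0.1065, -0.1065, 0)
Detected image corners:
  c0 = (213.054666, 184.437745) px
  c1 = (403.892340, 213.331210) px
  c2 = (432.320664, 81.689111) px
  c3 = (251.505843, 49.979658) px
Planar DLT: solve 8×8 A·h = b for H (H[2,2]=1):
  H  [+920.91379 -230.13506 +327.08868]
  H  [+162.38642 +594.61863 +131.00110]
  H  [+0.15085 -0.22608 +1.00000]
B = K⁻¹H; ‖b₁‖=1.389870, ‖b₂‖=1.389870; λ = 2/(‖b₁‖+‖b₂‖) = 0.719492, sign → tz>0 ⇒ λ=+0.719492
r₁ = λ·B[:,0] = (+0.97555,+0.19109,+0.10854); r₂ = λ·B[:,1] = (-0.17221,+0.97154,-0.16266)
r₃ = r₁×r₂ = (-0.13653,+0.13999,+0.98069); SVD([r₁ r₂ r₃]) → R = UVᵀ:
  R  [+0.97555 -0.17221 -0.13653]
  R  [+0.19109 +0.97154 +0.13999]
  R  [+0.10854 -0.16266 +0.98069]
t = (-0.01314, -0.15251, +0.71949) m
tr R = 2.927785; θ = arccos((tr R − 1)/2) = 0.269543 rad = 15.444°
axis k = ((R−Rᵀ)₃₂, (R−Rᵀ)₁₃, (R−Rᵀ)₂₁) / (2 sinθ) = (-0.568277, -0.460153, +0.682144)
rvec = θ·k = (-0.153175, -0.124031, +0.183867)

rvec=(-0.1532, -0.1240, 0.1839) tvec=(-0.0131, -0.1525, 0.7195)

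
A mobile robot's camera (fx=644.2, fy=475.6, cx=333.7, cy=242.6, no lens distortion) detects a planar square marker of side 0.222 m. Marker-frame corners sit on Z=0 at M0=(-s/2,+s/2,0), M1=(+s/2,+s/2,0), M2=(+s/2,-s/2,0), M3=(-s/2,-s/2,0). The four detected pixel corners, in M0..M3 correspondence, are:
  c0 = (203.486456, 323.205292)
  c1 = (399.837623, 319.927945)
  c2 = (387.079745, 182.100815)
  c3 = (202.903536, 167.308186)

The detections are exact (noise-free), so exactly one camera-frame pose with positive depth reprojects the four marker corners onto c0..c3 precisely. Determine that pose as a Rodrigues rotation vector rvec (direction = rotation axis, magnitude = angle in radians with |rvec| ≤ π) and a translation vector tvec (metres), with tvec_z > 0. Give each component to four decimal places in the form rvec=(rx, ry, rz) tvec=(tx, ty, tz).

rvec=(-0.2258, -0.4147, -0.0008) tvec=(-0.0323, 0.0048, 0.7055)

Intrinsics K: fx=644.2, fy=475.6, cx=333.7, cy=242.6
Marker side s = 0.222 m; corners in marker frame (Z=0):
  M0 = (-0.1110, +0.1110, 0)
  M1 = (+0.1110, +0.1110, 0)
  M2 = (+0.1110, -0.1110, 0)
  M3 = (-0.1110, -0.1110, 0)
Detected image corners:
  c0 = (203.486456, 323.205292) px
  c1 = (399.837623, 319.927945) px
  c2 = (387.079745, 182.100815) px
  c3 = (202.903536, 167.308186) px
Planar DLT: solve 8×8 A·h = b for H (H[2,2]=1):
  H  [+1025.05280 -60.14309 +304.19286]
  H  [+167.85000 +582.53289 +245.80527]
  H  [+0.56631 -0.30810 +1.00000]
B = K⁻¹H; ‖b₁‖=1.417471, ‖b₂‖=1.417471; λ = 2/(‖b₁‖+‖b₂‖) = 0.705482, sign → tz>0 ⇒ λ=+0.705482
r₁ = λ·B[:,0] = (+0.91561,+0.04519,+0.39952); r₂ = λ·B[:,1] = (+0.04673,+0.97497,-0.21736)
r₃ = r₁×r₂ = (-0.39935,+0.21768,+0.89058); SVD([r₁ r₂ r₃]) → R = UVᵀ:
  R  [+0.91561 +0.04673 -0.39935]
  R  [+0.04519 +0.97497 +0.21768]
  R  [+0.39952 -0.21736 +0.89058]
t = (-0.03231, +0.00475, +0.70548) m
tr R = 2.781163; θ = arccos((tr R − 1)/2) = 0.472174 rad = 27.054°
axis k = ((R−Rᵀ)₃₂, (R−Rᵀ)₁₃, (R−Rᵀ)₂₁) / (2 sinθ) = (-0.478251, -0.878222, -0.001695)
rvec = θ·k = (-0.225818, -0.414674, -0.000800)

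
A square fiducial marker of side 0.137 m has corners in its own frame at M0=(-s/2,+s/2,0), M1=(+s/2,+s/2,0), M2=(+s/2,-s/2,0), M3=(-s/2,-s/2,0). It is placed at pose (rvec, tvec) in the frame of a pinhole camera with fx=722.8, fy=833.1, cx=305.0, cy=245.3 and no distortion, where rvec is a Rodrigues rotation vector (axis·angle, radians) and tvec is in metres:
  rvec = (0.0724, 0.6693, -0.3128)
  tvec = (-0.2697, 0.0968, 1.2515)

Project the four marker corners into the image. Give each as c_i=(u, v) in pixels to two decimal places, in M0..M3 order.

c0=(137.54, 361.30) c1=(186.43, 344.72) c2=(161.70, 254.75) c3=(114.62, 277.18)

Intrinsics K: fx=722.8, fy=833.1, cx=305.0, cy=245.3
Marker side s = 0.137 m; corners in marker frame (Z=0):
  M0 = (-0.0685, +0.0685, 0)
  M1 = (+0.0685, +0.0685, 0)
  M2 = (+0.0685, -0.0685, 0)
  M3 = (-0.0685, -0.0685, 0)
rvec = (0.0724, 0.6693, -0.3128), |rvec| = θ = 0.74233 rad = 42.532°
Rodrigues: sinθ=0.67600, 1−cosθ=0.26310; R = I + sinθ·[k]× + (1−cosθ)·[k]×²:
    [+0.73940 +0.30799 +0.59869]
    [-0.26172 +0.95078 -0.16589]
    [-0.62032 -0.03403 +0.78361]
t = (-0.2697, 0.0968, 1.2515) m
M0: Pc = R·M0+t = (-0.29925, +0.17986, +1.29166); u = 722.8·(-0.29925)/1.29166 + 305.0 = 137.5419, v = 833.1·(+0.17986)/1.29166 + 245.3 = 361.3042
M1: Pc = R·M1+t = (-0.19795, +0.14400, +1.20668); u = 722.8·(-0.19795)/1.20668 + 305.0 = 186.4257, v = 833.1·(+0.14400)/1.20668 + 245.3 = 344.7194
M2: Pc = R·M2+t = (-0.24015, +0.01374, +1.21134); u = 722.8·(-0.24015)/1.21134 + 305.0 = 161.7047, v = 833.1·(+0.01374)/1.21134 + 245.3 = 254.7524
M3: Pc = R·M3+t = (-0.34145, +0.04960, +1.29632); u = 722.8·(-0.34145)/1.29632 + 305.0 = 114.6173, v = 833.1·(+0.04960)/1.29632 + 245.3 = 277.1756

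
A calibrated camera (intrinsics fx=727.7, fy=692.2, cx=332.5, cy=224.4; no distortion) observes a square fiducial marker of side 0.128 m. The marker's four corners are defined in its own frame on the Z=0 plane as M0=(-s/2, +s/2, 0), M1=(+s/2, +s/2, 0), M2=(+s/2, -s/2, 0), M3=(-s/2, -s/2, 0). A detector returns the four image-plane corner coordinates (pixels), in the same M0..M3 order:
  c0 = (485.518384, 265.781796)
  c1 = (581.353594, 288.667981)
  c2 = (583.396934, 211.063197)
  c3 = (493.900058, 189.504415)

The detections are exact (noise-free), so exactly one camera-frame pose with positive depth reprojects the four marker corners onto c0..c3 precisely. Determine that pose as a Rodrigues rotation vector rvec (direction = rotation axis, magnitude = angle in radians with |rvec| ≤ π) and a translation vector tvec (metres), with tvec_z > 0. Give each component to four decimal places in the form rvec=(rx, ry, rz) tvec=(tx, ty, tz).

Intrinsics K: fx=727.7, fy=692.2, cx=332.5, cy=224.4
Marker side s = 0.128 m; corners in marker frame (Z=0):
  M0 = (-0.0640, +0.0640, 0)
  M1 = (+0.0640, +0.0640, 0)
  M2 = (+0.0640, -0.0640, 0)
  M3 = (-0.0640, -0.0640, 0)
Detected image corners:
  c0 = (485.518384, 265.781796) px
  c1 = (581.353594, 288.667981) px
  c2 = (583.396934, 211.063197) px
  c3 = (493.900058, 189.504415) px
Planar DLT: solve 8×8 A·h = b for H (H[2,2]=1):
  H  [+733.42436 -326.55846 +536.18826]
  H  [+178.03092 +473.78317 +237.45501]
  H  [+0.01924 -0.53329 +1.00000]
B = K⁻¹H; ‖b₁‖=1.030290, ‖b₂‖=1.030290; λ = 2/(‖b₁‖+‖b₂‖) = 0.970601, sign → tz>0 ⇒ λ=+0.970601
r₁ = λ·B[:,0] = (+0.96970,+0.24358,+0.01868); r₂ = λ·B[:,1] = (-0.19905,+0.83214,-0.51761)
r₃ = r₁×r₂ = (-0.14162,+0.49821,+0.85541); SVD([r₁ r₂ r₃]) → R = UVᵀ:
  R  [+0.96970 -0.19905 -0.14162]
  R  [+0.24358 +0.83214 +0.49821]
  R  [+0.01868 -0.51761 +0.85541]
t = (+0.27168, +0.01831, +0.97060) m
tr R = 2.657251; θ = arccos((tr R − 1)/2) = 0.594148 rad = 34.042°
axis k = ((R−Rᵀ)₃₂, (R−Rᵀ)₁₃, (R−Rᵀ)₂₁) / (2 sinθ) = (-0.907304, -0.143177, +0.395347)
rvec = θ·k = (-0.539073, -0.085068, +0.234895)

rvec=(-0.5391, -0.0851, 0.2349) tvec=(0.2717, 0.0183, 0.9706)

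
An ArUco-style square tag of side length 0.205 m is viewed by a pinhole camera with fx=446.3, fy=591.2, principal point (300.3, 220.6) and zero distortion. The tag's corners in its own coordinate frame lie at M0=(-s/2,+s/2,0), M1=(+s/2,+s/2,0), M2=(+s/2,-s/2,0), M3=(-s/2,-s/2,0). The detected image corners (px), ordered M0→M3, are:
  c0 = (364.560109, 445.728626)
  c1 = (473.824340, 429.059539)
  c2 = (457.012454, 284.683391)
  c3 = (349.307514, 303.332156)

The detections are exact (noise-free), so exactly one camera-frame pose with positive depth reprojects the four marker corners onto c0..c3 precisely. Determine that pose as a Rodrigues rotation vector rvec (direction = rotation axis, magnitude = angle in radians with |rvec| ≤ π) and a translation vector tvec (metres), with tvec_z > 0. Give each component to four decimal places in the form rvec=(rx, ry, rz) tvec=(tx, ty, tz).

rvec=(-0.0456, 0.0666, -0.1380) tvec=(0.2095, 0.2073, 0.8468)

Intrinsics K: fx=446.3, fy=591.2, cx=300.3, cy=220.6
Marker side s = 0.205 m; corners in marker frame (Z=0):
  M0 = (-0.1025, +0.1025, 0)
  M1 = (+0.1025, +0.1025, 0)
  M2 = (+0.1025, -0.1025, 0)
  M3 = (-0.1025, -0.1025, 0)
Detected image corners:
  c0 = (364.560109, 445.728626) px
  c1 = (473.824340, 429.059539) px
  c2 = (457.012454, 284.683391) px
  c3 = (349.307514, 303.332156) px
Planar DLT: solve 8×8 A·h = b for H (H[2,2]=1):
  H  [+498.48562 +53.88238 +410.71265]
  H  [-113.46116 +677.80082 +365.33427]
  H  [-0.07463 -0.05909 +1.00000]
B = K⁻¹H; ‖b₁‖=1.180979, ‖b₂‖=1.180979; λ = 2/(‖b₁‖+‖b₂‖) = 0.846755, sign → tz>0 ⇒ λ=+0.846755
r₁ = λ·B[:,0] = (+0.98828,-0.13893,-0.06319); r₂ = λ·B[:,1] = (+0.13589,+0.98946,-0.05003)
r₃ = r₁×r₂ = (+0.06947,+0.04086,+0.99675); SVD([r₁ r₂ r₃]) → R = UVᵀ:
  R  [+0.98828 +0.13589 +0.06947]
  R  [-0.13893 +0.98946 +0.04086]
  R  [-0.06319 -0.05003 +0.99675]
t = (+0.20948, +0.20730, +0.84676) m
tr R = 2.974490; θ = arccos((tr R − 1)/2) = 0.159888 rad = 9.161°
axis k = ((R−Rᵀ)₃₂, (R−Rᵀ)₁₃, (R−Rᵀ)₂₁) / (2 sinθ) = (-0.285442, +0.416641, -0.863095)
rvec = θ·k = (-0.045639, +0.066616, -0.137998)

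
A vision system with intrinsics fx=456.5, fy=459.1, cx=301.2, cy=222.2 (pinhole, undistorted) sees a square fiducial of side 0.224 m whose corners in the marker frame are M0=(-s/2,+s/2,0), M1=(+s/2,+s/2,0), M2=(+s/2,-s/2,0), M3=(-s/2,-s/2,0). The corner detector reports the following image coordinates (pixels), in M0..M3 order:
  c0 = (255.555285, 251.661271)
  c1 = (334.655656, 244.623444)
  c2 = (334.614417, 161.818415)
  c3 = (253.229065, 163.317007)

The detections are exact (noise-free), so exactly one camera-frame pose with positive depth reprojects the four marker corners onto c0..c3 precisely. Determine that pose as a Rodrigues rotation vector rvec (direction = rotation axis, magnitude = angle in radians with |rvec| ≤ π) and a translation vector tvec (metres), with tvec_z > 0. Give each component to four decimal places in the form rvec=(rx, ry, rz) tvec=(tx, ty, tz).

Intrinsics K: fx=456.5, fy=459.1, cx=301.2, cy=222.2
Marker side s = 0.224 m; corners in marker frame (Z=0):
  M0 = (-0.1120, +0.1120, 0)
  M1 = (+0.1120, +0.1120, 0)
  M2 = (+0.1120, -0.1120, 0)
  M3 = (-0.1120, -0.1120, 0)
Detected image corners:
  c0 = (255.555285, 251.661271) px
  c1 = (334.655656, 244.623444) px
  c2 = (334.614417, 161.818415) px
  c3 = (253.229065, 163.317007) px
Planar DLT: solve 8×8 A·h = b for H (H[2,2]=1):
  H  [+445.06673 +41.27366 +295.84779]
  H  [+41.37494 +406.83266 +205.87284]
  H  [+0.29510 +0.12277 +1.00000]
B = K⁻¹H; ‖b₁‖=0.835852, ‖b₂‖=0.835852; λ = 2/(‖b₁‖+‖b₂‖) = 1.196384, sign → tz>0 ⇒ λ=+1.196384
r₁ = λ·B[:,0] = (+0.93348,-0.06305,+0.35305); r₂ = λ·B[:,1] = (+0.01126,+0.98909,+0.14688)
r₃ = r₁×r₂ = (-0.35846,-0.13314,+0.92400); SVD([r₁ r₂ r₃]) → R = UVᵀ:
  R  [+0.93348 +0.01126 -0.35846]
  R  [-0.06305 +0.98909 -0.13314]
  R  [+0.35305 +0.14688 +0.92400]
t = (-0.01403, -0.04255, +1.19638) m
tr R = 2.846572; θ = arccos((tr R − 1)/2) = 0.394247 rad = 22.589°
axis k = ((R−Rᵀ)₃₂, (R−Rᵀ)₁₃, (R−Rᵀ)₂₁) / (2 sinθ) = (+0.364499, -0.926167, -0.096727)
rvec = θ·k = (+0.143703, -0.365139, -0.038134)

rvec=(0.1437, -0.3651, -0.0381) tvec=(-0.0140, -0.0425, 1.1964)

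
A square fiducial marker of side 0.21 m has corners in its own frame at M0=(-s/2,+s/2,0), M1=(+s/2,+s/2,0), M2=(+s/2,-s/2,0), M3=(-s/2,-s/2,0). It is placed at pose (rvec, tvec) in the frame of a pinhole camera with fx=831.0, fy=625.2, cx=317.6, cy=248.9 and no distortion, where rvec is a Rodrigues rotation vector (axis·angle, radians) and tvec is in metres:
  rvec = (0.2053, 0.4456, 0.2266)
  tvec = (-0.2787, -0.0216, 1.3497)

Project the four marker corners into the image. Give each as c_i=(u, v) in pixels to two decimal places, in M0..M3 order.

c0=(89.64, 271.51) c1=(190.16, 298.58) c2=(208.34, 202.82) c3=(102.92, 180.64)

Intrinsics K: fx=831.0, fy=625.2, cx=317.6, cy=248.9
Marker side s = 0.21 m; corners in marker frame (Z=0):
  M0 = (-0.1050, +0.1050, 0)
  M1 = (+0.1050, +0.1050, 0)
  M2 = (+0.1050, -0.1050, 0)
  M3 = (-0.1050, -0.1050, 0)
rvec = (0.2053, 0.4456, 0.2266), |rvec| = θ = 0.54042 rad = 30.964°
Rodrigues: sinθ=0.51450, 1−cosθ=0.14251; R = I + sinθ·[k]× + (1−cosθ)·[k]×²:
    [+0.87806 -0.17109 +0.44692]
    [+0.26037 +0.95438 -0.14618]
    [-0.40152 +0.24472 +0.88255]
t = (-0.2787, -0.0216, 1.3497) m
M0: Pc = R·M0+t = (-0.38886, +0.05127, +1.41756); u = 831.0·(-0.38886)/1.41756 + 317.6 = 89.6419, v = 625.2·(+0.05127)/1.41756 + 248.9 = 271.5126
M1: Pc = R·M1+t = (-0.20447, +0.10595, +1.33324); u = 831.0·(-0.20447)/1.33324 + 317.6 = 190.1557, v = 625.2·(+0.10595)/1.33324 + 248.9 = 298.5829
M2: Pc = R·M2+t = (-0.16854, -0.09447, +1.28184); u = 831.0·(-0.16854)/1.28184 + 317.6 = 208.3386, v = 625.2·(-0.09447)/1.28184 + 248.9 = 202.8232
M3: Pc = R·M3+t = (-0.35293, -0.14915, +1.36616); u = 831.0·(-0.35293)/1.36616 + 317.6 = 102.9215, v = 625.2·(-0.14915)/1.36616 + 248.9 = 180.6449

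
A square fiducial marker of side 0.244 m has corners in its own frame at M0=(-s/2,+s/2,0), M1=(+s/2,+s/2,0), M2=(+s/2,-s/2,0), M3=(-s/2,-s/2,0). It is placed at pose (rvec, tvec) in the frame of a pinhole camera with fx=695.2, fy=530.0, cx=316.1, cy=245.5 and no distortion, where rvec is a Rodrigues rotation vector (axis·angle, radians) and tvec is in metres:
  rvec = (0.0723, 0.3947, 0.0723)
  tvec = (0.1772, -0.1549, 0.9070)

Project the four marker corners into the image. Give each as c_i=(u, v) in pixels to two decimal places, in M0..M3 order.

Intrinsics K: fx=695.2, fy=530.0, cx=316.1, cy=245.5
Marker side s = 0.244 m; corners in marker frame (Z=0):
  M0 = (-0.1220, +0.1220, 0)
  M1 = (+0.1220, +0.1220, 0)
  M2 = (+0.1220, -0.1220, 0)
  M3 = (-0.1220, -0.1220, 0)
rvec = (0.0723, 0.3947, 0.0723), |rvec| = θ = 0.40773 rad = 23.361°
Rodrigues: sinθ=0.39653, 1−cosθ=0.08198; R = I + sinθ·[k]× + (1−cosθ)·[k]×²:
    [+0.92060 -0.05624 +0.38643]
    [+0.08439 +0.99484 -0.05624]
    [-0.38128 +0.08439 +0.92060]
t = (0.1772, -0.1549, 0.9070) m
M0: Pc = R·M0+t = (+0.05803, -0.04382, +0.96381); u = 695.2·(+0.05803)/0.96381 + 316.1 = 357.9537, v = 530.0·(-0.04382)/0.96381 + 245.5 = 221.4012
M1: Pc = R·M1+t = (+0.28265, -0.02323, +0.87078); u = 695.2·(+0.28265)/0.87078 + 316.1 = 541.7595, v = 530.0·(-0.02323)/0.87078 + 245.5 = 231.3586
M2: Pc = R·M2+t = (+0.29637, -0.26598, +0.85019); u = 695.2·(+0.29637)/0.85019 + 316.1 = 558.4458, v = 530.0·(-0.26598)/0.85019 + 245.5 = 79.6930
M3: Pc = R·M3+t = (+0.07175, -0.28657, +0.94322); u = 695.2·(+0.07175)/0.94322 + 316.1 = 368.9819, v = 530.0·(-0.28657)/0.94322 + 245.5 = 84.4772

c0=(357.95, 221.40) c1=(541.76, 231.36) c2=(558.45, 79.69) c3=(368.98, 84.48)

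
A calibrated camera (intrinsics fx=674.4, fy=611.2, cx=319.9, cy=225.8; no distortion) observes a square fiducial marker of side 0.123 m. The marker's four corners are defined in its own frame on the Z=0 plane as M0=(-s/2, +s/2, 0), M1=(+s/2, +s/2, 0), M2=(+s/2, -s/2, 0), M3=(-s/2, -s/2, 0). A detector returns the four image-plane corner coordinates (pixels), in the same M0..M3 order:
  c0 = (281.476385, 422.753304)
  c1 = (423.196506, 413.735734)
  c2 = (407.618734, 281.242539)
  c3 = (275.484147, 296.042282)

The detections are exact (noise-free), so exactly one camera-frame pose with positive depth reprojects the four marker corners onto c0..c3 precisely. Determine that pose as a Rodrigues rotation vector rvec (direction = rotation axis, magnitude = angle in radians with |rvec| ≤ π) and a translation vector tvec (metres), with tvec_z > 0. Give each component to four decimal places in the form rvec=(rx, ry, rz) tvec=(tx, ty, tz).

Intrinsics K: fx=674.4, fy=611.2, cx=319.9, cy=225.8
Marker side s = 0.123 m; corners in marker frame (Z=0):
  M0 = (-0.0615, +0.0615, 0)
  M1 = (+0.0615, +0.0615, 0)
  M2 = (+0.0615, -0.0615, 0)
  M3 = (-0.0615, -0.0615, 0)
Detected image corners:
  c0 = (281.476385, 422.753304) px
  c1 = (423.196506, 413.735734) px
  c2 = (407.618734, 281.242539) px
  c3 = (275.484147, 296.042282) px
Planar DLT: solve 8×8 A·h = b for H (H[2,2]=1):
  H  [+968.99090 -99.50531 +345.03107]
  H  [-243.22570 +863.39097 +351.45550]
  H  [-0.41204 -0.53669 +1.00000]
B = K⁻¹H; ‖b₁‖=1.701309, ‖b₂‖=1.701309; λ = 2/(‖b₁‖+‖b₂‖) = 0.587783, sign → tz>0 ⇒ λ=+0.587783
r₁ = λ·B[:,0] = (+0.95942,-0.14443,-0.24219); r₂ = λ·B[:,1] = (+0.06291,+0.94685,-0.31546)
r₃ = r₁×r₂ = (+0.27488,+0.28742,+0.91751); SVD([r₁ r₂ r₃]) → R = UVᵀ:
  R  [+0.95942 +0.06291 +0.27488]
  R  [-0.14443 +0.94685 +0.28742]
  R  [-0.24219 -0.31546 +0.91751]
t = (+0.02190, +0.12084, +0.58778) m
tr R = 2.823785; θ = arccos((tr R − 1)/2) = 0.422924 rad = 24.232°
axis k = ((R−Rᵀ)₃₂, (R−Rᵀ)₁₃, (R−Rᵀ)₂₁) / (2 sinθ) = (-0.734445, +0.629910, -0.252595)
rvec = θ·k = (-0.310615, +0.266404, -0.106828)

rvec=(-0.3106, 0.2664, -0.1068) tvec=(0.0219, 0.1208, 0.5878)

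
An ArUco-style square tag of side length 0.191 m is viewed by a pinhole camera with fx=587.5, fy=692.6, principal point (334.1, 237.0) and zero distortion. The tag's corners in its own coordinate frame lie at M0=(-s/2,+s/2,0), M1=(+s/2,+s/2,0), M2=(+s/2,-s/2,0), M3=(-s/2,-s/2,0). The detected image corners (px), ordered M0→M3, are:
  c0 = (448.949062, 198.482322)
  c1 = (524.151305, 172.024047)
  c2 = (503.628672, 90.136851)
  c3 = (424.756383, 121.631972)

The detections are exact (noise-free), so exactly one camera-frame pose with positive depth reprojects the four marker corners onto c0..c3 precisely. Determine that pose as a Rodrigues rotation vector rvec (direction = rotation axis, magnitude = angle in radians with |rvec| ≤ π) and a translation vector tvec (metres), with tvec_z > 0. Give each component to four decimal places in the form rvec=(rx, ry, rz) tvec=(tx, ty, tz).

rvec=(0.5312, 0.2392, -0.3611) tvec=(0.3441, -0.1865, 1.4359)

Intrinsics K: fx=587.5, fy=692.6, cx=334.1, cy=237.0
Marker side s = 0.191 m; corners in marker frame (Z=0):
  M0 = (-0.0955, +0.0955, 0)
  M1 = (+0.0955, +0.0955, 0)
  M2 = (+0.0955, -0.0955, 0)
  M3 = (-0.0955, -0.0955, 0)
Detected image corners:
  c0 = (448.949062, 198.482322) px
  c1 = (524.151305, 172.024047) px
  c2 = (503.628672, 90.136851) px
  c3 = (424.756383, 121.631972) px
Planar DLT: solve 8×8 A·h = b for H (H[2,2]=1):
  H  [+299.37650 +265.91251 +474.90296]
  H  [-183.06357 +460.79051 +147.05571]
  H  [-0.21809 +0.31272 +1.00000]
B = K⁻¹H; ‖b₁‖=0.696414, ‖b₂‖=0.696414; λ = 2/(‖b₁‖+‖b₂‖) = 1.435928, sign → tz>0 ⇒ λ=+1.435928
r₁ = λ·B[:,0] = (+0.90980,-0.27238,-0.31316); r₂ = λ·B[:,1] = (+0.39457,+0.80167,+0.44904)
r₃ = r₁×r₂ = (+0.12874,-0.53210,+0.83684); SVD([r₁ r₂ r₃]) → R = UVᵀ:
  R  [+0.90980 +0.39457 +0.12874]
  R  [-0.27238 +0.80167 -0.53210]
  R  [-0.31316 +0.44904 +0.83684]
t = (+0.34414, -0.18648, +1.43593) m
tr R = 2.548315; θ = arccos((tr R − 1)/2) = 0.685414 rad = 39.271°
axis k = ((R−Rᵀ)₃₂, (R−Rᵀ)₁₃, (R−Rᵀ)₂₁) / (2 sinθ) = (+0.774999, +0.349059, -0.526815)
rvec = θ·k = (+0.531195, +0.239250, -0.361086)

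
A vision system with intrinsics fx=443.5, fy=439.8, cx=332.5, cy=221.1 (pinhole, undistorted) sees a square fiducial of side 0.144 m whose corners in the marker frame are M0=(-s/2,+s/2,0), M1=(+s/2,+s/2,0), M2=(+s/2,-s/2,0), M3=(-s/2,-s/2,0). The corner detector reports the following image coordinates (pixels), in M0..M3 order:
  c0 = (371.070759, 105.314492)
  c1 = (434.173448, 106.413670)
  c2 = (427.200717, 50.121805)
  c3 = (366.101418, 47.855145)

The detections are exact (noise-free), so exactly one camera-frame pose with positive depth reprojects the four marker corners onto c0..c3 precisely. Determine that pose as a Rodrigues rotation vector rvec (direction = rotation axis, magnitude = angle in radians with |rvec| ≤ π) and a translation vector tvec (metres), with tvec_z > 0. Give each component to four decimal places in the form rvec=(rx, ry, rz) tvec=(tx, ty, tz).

rvec=(-0.2432, -0.1458, -0.0402) tvec=(0.1511, -0.3257, 0.9938)

Intrinsics K: fx=443.5, fy=439.8, cx=332.5, cy=221.1
Marker side s = 0.144 m; corners in marker frame (Z=0):
  M0 = (-0.0720, +0.0720, 0)
  M1 = (+0.0720, +0.0720, 0)
  M2 = (+0.0720, -0.0720, 0)
  M3 = (-0.0720, -0.0720, 0)
Detected image corners:
  c0 = (371.070759, 105.314492) px
  c1 = (434.173448, 106.413670) px
  c2 = (427.200717, 50.121805) px
  c3 = (366.101418, 47.855145) px
Planar DLT: solve 8×8 A·h = b for H (H[2,2]=1):
  H  [+490.92421 -53.73829 +399.91979]
  H  [+23.33970 +376.46635 +76.94718]
  H  [+0.14960 -0.23841 +1.00000]
B = K⁻¹H; ‖b₁‖=1.006202, ‖b₂‖=1.006202; λ = 2/(‖b₁‖+‖b₂‖) = 0.993836, sign → tz>0 ⇒ λ=+0.993836
r₁ = λ·B[:,0] = (+0.98864,-0.02200,+0.14868); r₂ = λ·B[:,1] = (+0.05722,+0.96984,-0.23694)
r₃ = r₁×r₂ = (-0.13898,+0.24276,+0.96008); SVD([r₁ r₂ r₃]) → R = UVᵀ:
  R  [+0.98864 +0.05722 -0.13898]
  R  [-0.02200 +0.96984 +0.24276]
  R  [+0.14868 -0.23694 +0.96008]
t = (+0.15108, -0.32575, +0.99384) m
tr R = 2.918556; θ = arccos((tr R − 1)/2) = 0.286361 rad = 16.407°
axis k = ((R−Rᵀ)₃₂, (R−Rᵀ)₁₃, (R−Rᵀ)₂₁) / (2 sinθ) = (-0.849144, -0.509204, -0.140237)
rvec = θ·k = (-0.243162, -0.145816, -0.040158)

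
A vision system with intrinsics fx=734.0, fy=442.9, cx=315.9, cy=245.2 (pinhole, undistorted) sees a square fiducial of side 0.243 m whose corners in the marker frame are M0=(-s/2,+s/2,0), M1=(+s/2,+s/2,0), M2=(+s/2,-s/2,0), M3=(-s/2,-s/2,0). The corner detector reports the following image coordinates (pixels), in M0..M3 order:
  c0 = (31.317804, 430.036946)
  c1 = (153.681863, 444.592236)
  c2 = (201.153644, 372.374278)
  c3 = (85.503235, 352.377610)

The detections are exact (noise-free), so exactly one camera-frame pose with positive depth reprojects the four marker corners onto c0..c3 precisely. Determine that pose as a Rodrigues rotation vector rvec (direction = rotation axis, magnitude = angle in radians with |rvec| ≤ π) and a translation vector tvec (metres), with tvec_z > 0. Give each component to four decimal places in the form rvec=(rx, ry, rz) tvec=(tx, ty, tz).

rvec=(-0.0421, -0.4868, 0.3961) tvec=(-0.3712, 0.4866, 1.3945)

Intrinsics K: fx=734.0, fy=442.9, cx=315.9, cy=245.2
Marker side s = 0.243 m; corners in marker frame (Z=0):
  M0 = (-0.1215, +0.1215, 0)
  M1 = (+0.1215, +0.1215, 0)
  M2 = (+0.1215, -0.1215, 0)
  M3 = (-0.1215, -0.1215, 0)
Detected image corners:
  c0 = (31.317804, 430.036946) px
  c1 = (153.681863, 444.592236) px
  c2 = (201.153644, 372.374278) px
  c3 = (85.503235, 352.377610) px
Planar DLT: solve 8×8 A·h = b for H (H[2,2]=1):
  H  [+527.40286 -219.85380 +120.52690]
  H  [+199.47410 +269.90314 +399.74867]
  H  [+0.32075 -0.09516 +1.00000]
B = K⁻¹H; ‖b₁‖=0.717126, ‖b₂‖=0.717126; λ = 2/(‖b₁‖+‖b₂‖) = 1.394454, sign → tz>0 ⇒ λ=+1.394454
r₁ = λ·B[:,0] = (+0.80946,+0.38042,+0.44727); r₂ = λ·B[:,1] = (-0.36057,+0.92325,-0.13270)
r₃ = r₁×r₂ = (-0.46342,-0.05386,+0.88450); SVD([r₁ r₂ r₃]) → R = UVᵀ:
  R  [+0.80946 -0.36057 -0.46342]
  R  [+0.38042 +0.92325 -0.05386]
  R  [+0.44727 -0.13270 +0.88450]
t = (-0.37117, +0.48659, +1.39445) m
tr R = 2.617209; θ = arccos((tr R − 1)/2) = 0.629020 rad = 36.040°
axis k = ((R−Rᵀ)₃₂, (R−Rᵀ)₁₃, (R−Rᵀ)₂₁) / (2 sinθ) = (-0.067003, -0.773934, +0.629712)
rvec = θ·k = (-0.042146, -0.486820, +0.396101)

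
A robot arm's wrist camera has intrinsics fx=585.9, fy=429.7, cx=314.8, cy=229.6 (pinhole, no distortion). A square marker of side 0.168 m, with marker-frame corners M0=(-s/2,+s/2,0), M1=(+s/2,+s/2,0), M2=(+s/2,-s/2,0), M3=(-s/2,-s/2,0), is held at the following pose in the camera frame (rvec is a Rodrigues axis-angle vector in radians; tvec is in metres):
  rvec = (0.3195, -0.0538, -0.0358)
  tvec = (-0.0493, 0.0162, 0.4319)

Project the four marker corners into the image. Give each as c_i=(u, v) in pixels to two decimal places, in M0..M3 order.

c0=(146.03, 323.76) c1=(361.39, 315.32) c2=(361.01, 159.11) c3=(117.26, 165.57)

Intrinsics K: fx=585.9, fy=429.7, cx=314.8, cy=229.6
Marker side s = 0.168 m; corners in marker frame (Z=0):
  M0 = (-0.0840, +0.0840, 0)
  M1 = (+0.0840, +0.0840, 0)
  M2 = (+0.0840, -0.0840, 0)
  M3 = (-0.0840, -0.0840, 0)
rvec = (0.3195, -0.0538, -0.0358), |rvec| = θ = 0.32597 rad = 18.677°
Rodrigues: sinθ=0.32023, 1−cosθ=0.05266; R = I + sinθ·[k]× + (1−cosθ)·[k]×²:
    [+0.99793 +0.02665 -0.05852]
    [-0.04369 +0.94878 -0.31292]
    [+0.04718 +0.31483 +0.94798]
t = (-0.0493, 0.0162, 0.4319) m
M0: Pc = R·M0+t = (-0.13089, +0.09957, +0.45438); u = 585.9·(-0.13089)/0.45438 + 314.8 = 146.0279, v = 429.7·(+0.09957)/0.45438 + 229.6 = 323.7584
M1: Pc = R·M1+t = (+0.03676, +0.09223, +0.46231); u = 585.9·(+0.03676)/0.46231 + 314.8 = 361.3933, v = 429.7·(+0.09223)/0.46231 + 229.6 = 315.3221
M2: Pc = R·M2+t = (+0.03229, -0.06717, +0.40942); u = 585.9·(+0.03229)/0.40942 + 314.8 = 361.0052, v = 429.7·(-0.06717)/0.40942 + 229.6 = 159.1057
M3: Pc = R·M3+t = (-0.13536, -0.05983, +0.40149); u = 585.9·(-0.13536)/0.40149 + 314.8 = 117.2608, v = 429.7·(-0.05983)/0.40149 + 229.6 = 165.5692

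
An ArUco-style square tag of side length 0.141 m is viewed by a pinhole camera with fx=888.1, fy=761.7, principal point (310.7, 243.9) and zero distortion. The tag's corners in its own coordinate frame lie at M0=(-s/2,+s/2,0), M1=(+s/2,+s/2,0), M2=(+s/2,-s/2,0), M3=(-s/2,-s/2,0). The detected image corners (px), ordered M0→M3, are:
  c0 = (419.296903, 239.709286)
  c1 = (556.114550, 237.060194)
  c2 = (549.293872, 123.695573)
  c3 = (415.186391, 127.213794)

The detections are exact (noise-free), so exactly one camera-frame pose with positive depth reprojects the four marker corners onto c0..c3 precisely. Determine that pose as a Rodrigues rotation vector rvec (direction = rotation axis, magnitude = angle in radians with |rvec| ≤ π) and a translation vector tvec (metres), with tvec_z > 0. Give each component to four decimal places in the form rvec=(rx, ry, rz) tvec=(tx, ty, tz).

rvec=(-0.1301, 0.0559, -0.0188) tvec=(0.1827, -0.0766, 0.9328)

Intrinsics K: fx=888.1, fy=761.7, cx=310.7, cy=243.9
Marker side s = 0.141 m; corners in marker frame (Z=0):
  M0 = (-0.0705, +0.0705, 0)
  M1 = (+0.0705, +0.0705, 0)
  M2 = (+0.0705, -0.0705, 0)
  M3 = (-0.0705, -0.0705, 0)
Detected image corners:
  c0 = (419.296903, 239.709286) px
  c1 = (556.114550, 237.060194) px
  c2 = (549.293872, 123.695573) px
  c3 = (415.186391, 127.213794) px
Planar DLT: solve 8×8 A·h = b for H (H[2,2]=1):
  H  [+932.31388 -28.94759 +484.66722]
  H  [-32.52305 +775.52538 +181.37060]
  H  [-0.05839 -0.13954 +1.00000]
B = K⁻¹H; ‖b₁‖=1.072074, ‖b₂‖=1.072074; λ = 2/(‖b₁‖+‖b₂‖) = 0.932771, sign → tz>0 ⇒ λ=+0.932771
r₁ = λ·B[:,0] = (+0.99826,-0.02239,-0.05447); r₂ = λ·B[:,1] = (+0.01513,+0.99138,-0.13016)
r₃ = r₁×r₂ = (+0.05691,+0.12911,+0.99000); SVD([r₁ r₂ r₃]) → R = UVᵀ:
  R  [+0.99826 +0.01513 +0.05691]
  R  [-0.02239 +0.99138 +0.12911]
  R  [-0.05447 -0.13016 +0.99000]
t = (+0.18272, -0.07657, +0.93277) m
tr R = 2.979639; θ = arccos((tr R − 1)/2) = 0.142813 rad = 8.183°
axis k = ((R−Rᵀ)₃₂, (R−Rᵀ)₁₃, (R−Rᵀ)₂₁) / (2 sinθ) = (-0.910787, +0.391276, -0.131800)
rvec = θ·k = (-0.130072, +0.055879, -0.018823)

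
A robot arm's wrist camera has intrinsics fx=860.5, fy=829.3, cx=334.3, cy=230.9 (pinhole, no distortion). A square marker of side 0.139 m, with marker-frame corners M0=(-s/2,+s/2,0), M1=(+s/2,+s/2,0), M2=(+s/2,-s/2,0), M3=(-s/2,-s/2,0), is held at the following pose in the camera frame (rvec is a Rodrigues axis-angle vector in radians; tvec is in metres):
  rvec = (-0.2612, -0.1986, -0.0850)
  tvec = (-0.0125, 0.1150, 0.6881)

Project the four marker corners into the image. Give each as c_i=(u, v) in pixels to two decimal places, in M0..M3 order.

c0=(238.87, 465.72) c1=(413.39, 446.21) c2=(391.47, 281.71) c3=(224.75, 293.43)

Intrinsics K: fx=860.5, fy=829.3, cx=334.3, cy=230.9
Marker side s = 0.139 m; corners in marker frame (Z=0):
  M0 = (-0.0695, +0.0695, 0)
  M1 = (+0.0695, +0.0695, 0)
  M2 = (+0.0695, -0.0695, 0)
  M3 = (-0.0695, -0.0695, 0)
rvec = (-0.2612, -0.1986, -0.0850), |rvec| = θ = 0.33896 rad = 19.421°
Rodrigues: sinθ=0.33250, 1−cosθ=0.05690; R = I + sinθ·[k]× + (1−cosθ)·[k]×²:
    [+0.97689 +0.10907 -0.18382]
    [-0.05769 +0.96263 +0.26459]
    [+0.20581 -0.24787 +0.94668]
t = (-0.0125, 0.1150, 0.6881) m
M0: Pc = R·M0+t = (-0.07281, +0.18591, +0.65657); u = 860.5·(-0.07281)/0.65657 + 334.3 = 238.8708, v = 829.3·(+0.18591)/0.65657 + 230.9 = 465.7228
M1: Pc = R·M1+t = (+0.06297, +0.17789, +0.68518); u = 860.5·(+0.06297)/0.68518 + 334.3 = 413.3881, v = 829.3·(+0.17789)/0.68518 + 230.9 = 446.2123
M2: Pc = R·M2+t = (+0.04781, +0.04409, +0.71963); u = 860.5·(+0.04781)/0.71963 + 334.3 = 391.4729, v = 829.3·(+0.04409)/0.71963 + 230.9 = 281.7061
M3: Pc = R·M3+t = (-0.08797, +0.05211, +0.69102); u = 860.5·(-0.08797)/0.69102 + 334.3 = 224.7495, v = 829.3·(+0.05211)/0.69102 + 230.9 = 293.4333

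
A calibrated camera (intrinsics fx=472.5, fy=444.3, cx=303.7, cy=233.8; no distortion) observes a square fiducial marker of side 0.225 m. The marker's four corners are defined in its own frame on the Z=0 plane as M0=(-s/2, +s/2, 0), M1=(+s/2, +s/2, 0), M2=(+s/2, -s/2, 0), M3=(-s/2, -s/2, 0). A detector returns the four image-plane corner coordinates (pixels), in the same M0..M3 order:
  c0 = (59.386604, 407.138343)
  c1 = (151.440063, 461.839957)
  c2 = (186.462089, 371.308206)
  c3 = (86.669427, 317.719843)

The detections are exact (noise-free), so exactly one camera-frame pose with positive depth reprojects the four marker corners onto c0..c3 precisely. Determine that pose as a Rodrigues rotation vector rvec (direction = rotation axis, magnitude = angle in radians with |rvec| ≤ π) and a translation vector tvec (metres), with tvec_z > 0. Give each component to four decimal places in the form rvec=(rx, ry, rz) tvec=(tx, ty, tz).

rvec=(0.2143, 0.2575, 0.4064) tvec=(-0.3502, 0.3159, 0.8971)

Intrinsics K: fx=472.5, fy=444.3, cx=303.7, cy=233.8
Marker side s = 0.225 m; corners in marker frame (Z=0):
  M0 = (-0.1125, +0.1125, 0)
  M1 = (+0.1125, +0.1125, 0)
  M2 = (+0.1125, -0.1125, 0)
  M3 = (-0.1125, -0.1125, 0)
Detected image corners:
  c0 = (59.386604, 407.138343) px
  c1 = (151.440063, 461.839957) px
  c2 = (186.462089, 371.308206) px
  c3 = (86.669427, 317.719843) px
Planar DLT: solve 8×8 A·h = b for H (H[2,2]=1):
  H  [+398.36792 -103.53236 +119.26792]
  H  [+152.49773 +510.84269 +390.25424]
  H  [-0.22651 +0.28502 +1.00000]
B = K⁻¹H; ‖b₁‖=1.114749, ‖b₂‖=1.114749; λ = 2/(‖b₁‖+‖b₂‖) = 0.897063, sign → tz>0 ⇒ λ=+0.897063
r₁ = λ·B[:,0] = (+0.88692,+0.41483,-0.20319); r₂ = λ·B[:,1] = (-0.36090,+0.89687,+0.25568)
r₃ = r₁×r₂ = (+0.28830,-0.15344,+0.94517); SVD([r₁ r₂ r₃]) → R = UVᵀ:
  R  [+0.88692 -0.36090 +0.28830]
  R  [+0.41483 +0.89687 -0.15344]
  R  [-0.20319 +0.25568 +0.94517]
t = (-0.35015, +0.31589, +0.89706) m
tr R = 2.728960; θ = arccos((tr R − 1)/2) = 0.526682 rad = 30.177°
axis k = ((R−Rᵀ)₃₂, (R−Rᵀ)₁₃, (R−Rᵀ)₂₁) / (2 sinθ) = (+0.406949, +0.488888, +0.771610)
rvec = θ·k = (+0.214332, +0.257488, +0.406393)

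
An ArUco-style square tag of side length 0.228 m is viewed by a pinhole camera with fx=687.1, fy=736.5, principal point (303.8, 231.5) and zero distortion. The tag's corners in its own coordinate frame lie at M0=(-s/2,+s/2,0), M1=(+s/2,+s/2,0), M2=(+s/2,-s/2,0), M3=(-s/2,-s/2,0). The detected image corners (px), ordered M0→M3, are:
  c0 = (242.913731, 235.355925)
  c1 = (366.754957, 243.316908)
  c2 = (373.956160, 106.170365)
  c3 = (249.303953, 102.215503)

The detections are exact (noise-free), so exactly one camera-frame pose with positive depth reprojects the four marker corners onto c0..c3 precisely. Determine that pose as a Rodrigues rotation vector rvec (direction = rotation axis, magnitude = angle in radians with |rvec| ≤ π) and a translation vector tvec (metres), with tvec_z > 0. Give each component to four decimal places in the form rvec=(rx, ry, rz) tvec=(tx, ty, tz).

Intrinsics K: fx=687.1, fy=736.5, cx=303.8, cy=231.5
Marker side s = 0.228 m; corners in marker frame (Z=0):
  M0 = (-0.1140, +0.1140, 0)
  M1 = (+0.1140, +0.1140, 0)
  M2 = (+0.1140, -0.1140, 0)
  M3 = (-0.1140, -0.1140, 0)
Detected image corners:
  c0 = (242.913731, 235.355925) px
  c1 = (366.754957, 243.316908) px
  c2 = (373.956160, 106.170365) px
  c3 = (249.303953, 102.215503) px
Planar DLT: solve 8×8 A·h = b for H (H[2,2]=1):
  H  [+504.57084 -23.16300 +307.29641]
  H  [+3.65818 +596.29034 +171.88555]
  H  [-0.13096 +0.02147 +1.00000]
B = K⁻¹H; ‖b₁‖=0.804328, ‖b₂‖=0.804328; λ = 2/(‖b₁‖+‖b₂‖) = 1.243274, sign → tz>0 ⇒ λ=+1.243274
r₁ = λ·B[:,0] = (+0.98499,+0.05735,-0.16282); r₂ = λ·B[:,1] = (-0.05371,+0.99820,+0.02669)
r₃ = r₁×r₂ = (+0.16406,-0.01754,+0.98629); SVD([r₁ r₂ r₃]) → R = UVᵀ:
  R  [+0.98499 -0.05371 +0.16406]
  R  [+0.05735 +0.99820 -0.01754]
  R  [-0.16282 +0.02669 +0.98629]
t = (+0.00633, -0.10063, +1.24327) m
tr R = 2.969482; θ = arccos((tr R − 1)/2) = 0.174918 rad = 10.022°
axis k = ((R−Rᵀ)₃₂, (R−Rᵀ)₁₃, (R−Rᵀ)₂₁) / (2 sinθ) = (+0.127071, +0.939162, +0.319105)
rvec = θ·k = (+0.022227, +0.164276, +0.055817)

rvec=(0.0222, 0.1643, 0.0558) tvec=(0.0063, -0.1006, 1.2433)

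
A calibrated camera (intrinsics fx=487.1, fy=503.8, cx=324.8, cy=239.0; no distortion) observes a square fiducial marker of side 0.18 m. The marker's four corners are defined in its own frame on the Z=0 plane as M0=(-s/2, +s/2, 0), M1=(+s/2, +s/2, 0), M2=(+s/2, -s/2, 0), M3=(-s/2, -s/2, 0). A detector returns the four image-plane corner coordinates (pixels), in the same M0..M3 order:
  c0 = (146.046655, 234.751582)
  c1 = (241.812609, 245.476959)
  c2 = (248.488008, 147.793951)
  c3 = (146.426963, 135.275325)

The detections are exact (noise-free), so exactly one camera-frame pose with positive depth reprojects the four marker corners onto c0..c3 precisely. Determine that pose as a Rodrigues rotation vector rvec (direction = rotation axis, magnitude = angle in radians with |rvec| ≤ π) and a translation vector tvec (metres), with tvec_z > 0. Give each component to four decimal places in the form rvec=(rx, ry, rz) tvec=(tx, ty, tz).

Intrinsics K: fx=487.1, fy=503.8, cx=324.8, cy=239.0
Marker side s = 0.18 m; corners in marker frame (Z=0):
  M0 = (-0.0900, +0.0900, 0)
  M1 = (+0.0900, +0.0900, 0)
  M2 = (+0.0900, -0.0900, 0)
  M3 = (-0.0900, -0.0900, 0)
Detected image corners:
  c0 = (146.046655, 234.751582) px
  c1 = (241.812609, 245.476959) px
  c2 = (248.488008, 147.793951) px
  c3 = (146.426963, 135.275325) px
Planar DLT: solve 8×8 A·h = b for H (H[2,2]=1):
  H  [+560.53064 +49.91159 +195.90028]
  H  [+75.69027 +615.51011 +192.43319]
  H  [+0.05913 +0.35568 +1.00000]
B = K⁻¹H; ‖b₁‖=1.119583, ‖b₂‖=1.119583; λ = 2/(‖b₁‖+‖b₂‖) = 0.893189, sign → tz>0 ⇒ λ=+0.893189
r₁ = λ·B[:,0] = (+0.99262,+0.10914,+0.05281); r₂ = λ·B[:,1] = (-0.12031,+0.94053,+0.31769)
r₃ = r₁×r₂ = (-0.01500,-0.32170,+0.94672); SVD([r₁ r₂ r₃]) → R = UVᵀ:
  R  [+0.99262 -0.12031 -0.01500]
  R  [+0.10914 +0.94053 -0.32170]
  R  [+0.05281 +0.31769 +0.94672]
t = (-0.23636, -0.08256, +0.89319) m
tr R = 2.879878; θ = arccos((tr R − 1)/2) = 0.348345 rad = 19.959°
axis k = ((R−Rᵀ)₃₂, (R−Rᵀ)₁₃, (R−Rᵀ)₂₁) / (2 sinθ) = (+0.936574, -0.099332, +0.336100)
rvec = θ·k = (+0.326251, -0.034602, +0.117079)

rvec=(0.3263, -0.0346, 0.1171) tvec=(-0.2364, -0.0826, 0.8932)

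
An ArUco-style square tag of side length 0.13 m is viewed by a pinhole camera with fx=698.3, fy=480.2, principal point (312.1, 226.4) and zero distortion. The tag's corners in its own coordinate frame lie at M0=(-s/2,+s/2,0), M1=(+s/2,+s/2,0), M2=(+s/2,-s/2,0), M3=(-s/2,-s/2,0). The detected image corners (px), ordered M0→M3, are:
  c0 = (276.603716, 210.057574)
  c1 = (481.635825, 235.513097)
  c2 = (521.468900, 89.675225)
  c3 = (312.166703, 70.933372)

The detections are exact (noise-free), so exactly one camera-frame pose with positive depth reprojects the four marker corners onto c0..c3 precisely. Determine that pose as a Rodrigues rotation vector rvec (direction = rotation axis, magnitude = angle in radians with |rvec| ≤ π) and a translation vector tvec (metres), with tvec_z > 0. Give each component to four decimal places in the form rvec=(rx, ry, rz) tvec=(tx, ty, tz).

Intrinsics K: fx=698.3, fy=480.2, cx=312.1, cy=226.4
Marker side s = 0.13 m; corners in marker frame (Z=0):
  M0 = (-0.0650, +0.0650, 0)
  M1 = (+0.0650, +0.0650, 0)
  M2 = (+0.0650, -0.0650, 0)
  M3 = (-0.0650, -0.0650, 0)
Detected image corners:
  c0 = (276.603716, 210.057574) px
  c1 = (481.635825, 235.513097) px
  c2 = (521.468900, 89.675225) px
  c3 = (312.166703, 70.933372) px
Planar DLT: solve 8×8 A·h = b for H (H[2,2]=1):
  H  [+1443.69119 -253.74424 +395.32400]
  H  [+113.09551 +1109.02343 +151.69147]
  H  [-0.37643 +0.09005 +1.00000]
B = K⁻¹H; ‖b₁‖=2.304456, ‖b₂‖=2.304456; λ = 2/(‖b₁‖+‖b₂‖) = 0.433942, sign → tz>0 ⇒ λ=+0.433942
r₁ = λ·B[:,0] = (+0.97015,+0.17921,-0.16335); r₂ = λ·B[:,1] = (-0.17515,+0.98377,+0.03908)
r₃ = r₁×r₂ = (+0.16770,-0.00930,+0.98579); SVD([r₁ r₂ r₃]) → R = UVᵀ:
  R  [+0.97015 -0.17515 +0.16770]
  R  [+0.17921 +0.98377 -0.00930]
  R  [-0.16335 +0.03908 +0.98579]
t = (+0.05172, -0.06751, +0.43394) m
tr R = 2.939715; θ = arccos((tr R − 1)/2) = 0.246151 rad = 14.103°
axis k = ((R−Rᵀ)₃₂, (R−Rᵀ)₁₃, (R−Rᵀ)₂₁) / (2 sinθ) = (+0.099273, +0.679285, +0.727129)
rvec = θ·k = (+0.024436, +0.167207, +0.178984)

rvec=(0.0244, 0.1672, 0.1790) tvec=(0.0517, -0.0675, 0.4339)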